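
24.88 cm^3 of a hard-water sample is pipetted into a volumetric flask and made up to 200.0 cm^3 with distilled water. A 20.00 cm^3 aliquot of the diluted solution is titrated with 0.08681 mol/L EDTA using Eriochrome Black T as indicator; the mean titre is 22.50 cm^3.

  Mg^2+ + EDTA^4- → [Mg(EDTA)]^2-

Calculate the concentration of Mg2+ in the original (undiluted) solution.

0.7851 mol/L

n(EDTA) = 0.02250 × 0.08681 = 1.953 × 10^-3 mol
n(Mg2+) in the aliquot = 1.953 × 10^-3 mol (1:1 ratio)
[Mg2+]_dilute = 1.953 × 10^-3 / 0.02000 = 0.09766 mol/L
Dilution factor = 200.0 / 24.88 = 8.039
[Mg2+]_stock = 0.09766 × 8.039 = 0.7851 mol/L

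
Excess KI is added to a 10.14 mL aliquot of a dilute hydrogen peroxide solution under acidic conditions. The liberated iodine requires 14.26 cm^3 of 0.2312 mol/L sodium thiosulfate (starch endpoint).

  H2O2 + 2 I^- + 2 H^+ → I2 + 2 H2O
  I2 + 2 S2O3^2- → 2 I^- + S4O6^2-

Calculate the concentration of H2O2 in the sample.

n(S2O3^2-) = 0.01426 × 0.2312 = 3.297 × 10^-3 mol
n(I2) = n(S2O3^2-)/2 = 1.648 × 10^-3 mol
n(H2O2) in the aliquot = 1.648 × 10^-3 mol (1:1 ratio)
[H2O2] = 1.648 × 10^-3 / 0.01014 = 0.1626 mol/L

0.1626 mol/L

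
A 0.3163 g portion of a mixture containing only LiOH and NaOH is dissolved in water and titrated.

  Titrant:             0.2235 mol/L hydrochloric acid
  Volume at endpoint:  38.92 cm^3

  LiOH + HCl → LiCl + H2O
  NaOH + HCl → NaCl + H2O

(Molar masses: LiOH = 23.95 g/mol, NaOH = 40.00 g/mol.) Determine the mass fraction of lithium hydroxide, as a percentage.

n(HCl) = 0.03892 × 0.2235 = 8.699 × 10^-3 mol
Let x = n(LiOH), y = n(NaOH).
Titrant: 1x + 1y = 8.699 × 10^-3;  mass: 23.95x + 40.00y = 0.3163
Solving, x = 1.972 × 10^-3 mol, y = 6.727 × 10^-3 mol
mass of LiOH = 1.972 × 10^-3 × 23.95 = 0.04722 g
% LiOH = 0.04722 / 0.3163 × 100 = 14.93 %

14.93 %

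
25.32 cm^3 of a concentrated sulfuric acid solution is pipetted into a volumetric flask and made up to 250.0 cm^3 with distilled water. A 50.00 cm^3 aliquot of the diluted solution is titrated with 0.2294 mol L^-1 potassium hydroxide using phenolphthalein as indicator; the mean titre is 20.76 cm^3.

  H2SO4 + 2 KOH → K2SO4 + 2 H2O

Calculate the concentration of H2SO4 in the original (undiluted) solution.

0.4702 mol/L

n(KOH) = 0.02076 × 0.2294 = 4.762 × 10^-3 mol
From the 1:2 ratio, n(H2SO4) in the aliquot = 1/2 × 4.762 × 10^-3 = 2.381 × 10^-3 mol
[H2SO4]_dilute = 2.381 × 10^-3 / 0.05000 = 0.04762 mol/L
Dilution factor = 250.0 / 25.32 = 9.874
[H2SO4]_stock = 0.04762 × 9.874 = 0.4702 mol/L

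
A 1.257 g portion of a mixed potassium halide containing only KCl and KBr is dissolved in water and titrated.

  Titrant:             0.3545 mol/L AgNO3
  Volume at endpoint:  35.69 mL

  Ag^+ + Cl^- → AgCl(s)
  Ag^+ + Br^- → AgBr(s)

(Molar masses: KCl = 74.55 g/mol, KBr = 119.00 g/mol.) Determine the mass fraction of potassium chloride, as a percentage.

33.17 %

n(AgNO3) = 0.03569 × 0.3545 = 0.01265 mol
Let x = n(KCl), y = n(KBr).
Titrant: 1x + 1y = 0.01265;  mass: 74.55x + 119.00y = 1.257
Solving, x = 5.593 × 10^-3 mol, y = 7.059 × 10^-3 mol
mass of KCl = 5.593 × 10^-3 × 74.55 = 0.4169 g
% KCl = 0.4169 / 1.257 × 100 = 33.17 %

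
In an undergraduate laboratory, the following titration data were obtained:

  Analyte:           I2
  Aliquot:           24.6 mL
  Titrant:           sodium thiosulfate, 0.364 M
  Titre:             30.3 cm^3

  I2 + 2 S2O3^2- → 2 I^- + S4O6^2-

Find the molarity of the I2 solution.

0.224 M

n(Na2S2O3) = 0.0303 L × 0.364 mol/L = 0.0110 mol
From the 1:2 mole ratio, n(I2) = 1/2 × 0.0110 = 5.51 × 10^-3 mol
[I2] = 5.51 × 10^-3 mol / 0.0246 L = 0.224 mol/L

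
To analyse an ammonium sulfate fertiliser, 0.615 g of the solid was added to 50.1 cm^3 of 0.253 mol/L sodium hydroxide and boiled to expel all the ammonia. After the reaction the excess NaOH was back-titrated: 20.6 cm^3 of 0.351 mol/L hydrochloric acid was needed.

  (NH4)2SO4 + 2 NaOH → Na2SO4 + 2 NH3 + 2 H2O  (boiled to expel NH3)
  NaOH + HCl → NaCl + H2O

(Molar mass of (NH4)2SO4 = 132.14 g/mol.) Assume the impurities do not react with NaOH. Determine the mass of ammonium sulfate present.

0.360 g

n(NaOH) added = 0.0501 × 0.253 = 0.0127 mol
n(HCl) used in back-titration = 0.0206 × 0.351 = 7.23 × 10^-3 mol
n(NaOH) left over = 7.23 × 10^-3 mol (1:1 ratio)
n(NaOH) consumed by analyte = 0.0127 − 7.23 × 10^-3 = 5.44 × 10^-3 mol
From the 1:2 ratio, n((NH4)2SO4) = 1/2 × 5.44 × 10^-3 = 2.72 × 10^-3 mol
mass of (NH4)2SO4 = 2.72 × 10^-3 × 132.14 = 0.360 g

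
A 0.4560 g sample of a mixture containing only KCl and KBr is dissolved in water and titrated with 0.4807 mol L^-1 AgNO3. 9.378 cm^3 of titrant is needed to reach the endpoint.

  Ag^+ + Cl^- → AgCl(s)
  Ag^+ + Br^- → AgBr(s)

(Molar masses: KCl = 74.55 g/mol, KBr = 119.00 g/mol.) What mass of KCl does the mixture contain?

n(AgNO3) = 0.009378 × 0.4807 = 4.508 × 10^-3 mol
Let x = n(KCl), y = n(KBr).
Titrant: 1x + 1y = 4.508 × 10^-3;  mass: 74.55x + 119.00y = 0.4560
Solving, x = 1.810 × 10^-3 mol, y = 2.698 × 10^-3 mol
mass of KCl = 1.810 × 10^-3 × 74.55 = 0.1349 g

0.1349 g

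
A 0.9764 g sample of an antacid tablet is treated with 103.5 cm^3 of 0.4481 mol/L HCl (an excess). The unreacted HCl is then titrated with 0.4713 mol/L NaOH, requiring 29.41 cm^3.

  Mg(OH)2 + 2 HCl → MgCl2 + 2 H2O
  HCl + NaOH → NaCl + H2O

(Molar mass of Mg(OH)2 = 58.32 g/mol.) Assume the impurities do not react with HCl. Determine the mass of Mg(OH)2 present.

n(HCl) added = 0.1035 × 0.4481 = 0.04638 mol
n(NaOH) used in back-titration = 0.02941 × 0.4713 = 0.01386 mol
n(HCl) left over = 0.01386 mol (1:1 ratio)
n(HCl) consumed by analyte = 0.04638 − 0.01386 = 0.03252 mol
From the 1:2 ratio, n(Mg(OH)2) = 1/2 × 0.03252 = 0.01626 mol
mass of Mg(OH)2 = 0.01626 × 58.32 = 0.9482 g

0.9482 g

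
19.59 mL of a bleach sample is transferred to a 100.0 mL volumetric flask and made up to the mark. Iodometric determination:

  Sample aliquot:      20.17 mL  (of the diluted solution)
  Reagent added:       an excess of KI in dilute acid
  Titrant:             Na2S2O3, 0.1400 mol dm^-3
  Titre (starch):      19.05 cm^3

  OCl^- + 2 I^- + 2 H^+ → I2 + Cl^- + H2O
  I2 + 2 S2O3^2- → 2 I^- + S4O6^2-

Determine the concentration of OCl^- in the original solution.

n(S2O3^2-) = 0.01905 × 0.1400 = 2.667 × 10^-3 mol
n(I2) = n(S2O3^2-)/2 = 1.334 × 10^-3 mol
n(OCl^-) in the aliquot = 1.334 × 10^-3 mol (1:1 ratio)
[OCl^-]_dilute = 1.334 × 10^-3 / 0.02017 = 0.06611 mol/L
[OCl^-]_original = 0.06611 × 100.0/19.59 = 0.3375 mol/L

0.3375 mol/L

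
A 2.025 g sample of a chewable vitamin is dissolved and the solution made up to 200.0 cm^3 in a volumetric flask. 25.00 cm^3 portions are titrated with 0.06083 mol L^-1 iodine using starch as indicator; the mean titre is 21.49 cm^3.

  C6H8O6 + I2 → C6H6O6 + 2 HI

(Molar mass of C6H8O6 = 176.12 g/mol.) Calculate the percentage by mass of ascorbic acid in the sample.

90.96 %

n(I2) per titration = 0.02149 × 0.06083 = 1.307 × 10^-3 mol
n(C6H8O6) in each aliquot = 1.307 × 10^-3 mol (1:1 ratio)
n(C6H8O6) in the whole flask = 1.307 × 10^-3 × 200.0/25.00 = 0.01046 mol
mass of C6H8O6 = 0.01046 × 176.12 = 1.842 g
% C6H8O6 = 1.842 / 2.025 × 100 = 90.96 %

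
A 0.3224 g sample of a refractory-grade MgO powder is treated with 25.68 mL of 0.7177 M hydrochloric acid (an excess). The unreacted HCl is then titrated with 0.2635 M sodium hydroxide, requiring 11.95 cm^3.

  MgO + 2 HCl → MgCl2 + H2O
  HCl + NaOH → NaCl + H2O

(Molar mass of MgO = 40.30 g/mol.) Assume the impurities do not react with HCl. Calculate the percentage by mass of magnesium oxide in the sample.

n(HCl) added = 0.02568 × 0.7177 = 0.01843 mol
n(NaOH) used in back-titration = 0.01195 × 0.2635 = 3.149 × 10^-3 mol
n(HCl) left over = 3.149 × 10^-3 mol (1:1 ratio)
n(HCl) consumed by analyte = 0.01843 − 3.149 × 10^-3 = 0.01528 mol
From the 1:2 ratio, n(MgO) = 1/2 × 0.01528 = 7.641 × 10^-3 mol
mass of MgO = 7.641 × 10^-3 × 40.30 = 0.3079 g
% MgO = 0.3079 / 0.3224 × 100 = 95.51 %

95.51 %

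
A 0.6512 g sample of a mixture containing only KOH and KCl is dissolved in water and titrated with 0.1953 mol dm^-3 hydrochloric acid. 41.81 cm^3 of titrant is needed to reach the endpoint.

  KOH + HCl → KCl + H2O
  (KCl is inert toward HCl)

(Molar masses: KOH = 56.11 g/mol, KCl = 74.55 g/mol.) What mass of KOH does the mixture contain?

0.4582 g

n(HCl) = 0.04181 × 0.1953 = 8.165 × 10^-3 mol
Let x = n(KOH), y = n(KCl).
Titrant: 1x = 8.165 × 10^-3;  mass: 56.11x + 74.55y = 0.6512
Solving, x = 8.165 × 10^-3 mol, y = 2.589 × 10^-3 mol
mass of KOH = 8.165 × 10^-3 × 56.11 = 0.4582 g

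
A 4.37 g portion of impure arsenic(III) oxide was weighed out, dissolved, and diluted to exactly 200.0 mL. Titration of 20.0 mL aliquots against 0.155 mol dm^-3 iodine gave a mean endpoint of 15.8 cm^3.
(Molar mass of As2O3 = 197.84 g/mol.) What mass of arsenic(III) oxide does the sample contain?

As2O3 + 2 I2 + 2 H2O → As2O5 + 4 HI
n(I2) per titration = 0.0158 × 0.155 = 2.45 × 10^-3 mol
From the 1:2 ratio, n(As2O3) in each aliquot = 1/2 × 2.45 × 10^-3 = 1.22 × 10^-3 mol
n(As2O3) in the whole flask = 1.22 × 10^-3 × 200.0/20.0 = 0.0122 mol
mass of As2O3 = 0.0122 × 197.84 = 2.42 g

2.42 g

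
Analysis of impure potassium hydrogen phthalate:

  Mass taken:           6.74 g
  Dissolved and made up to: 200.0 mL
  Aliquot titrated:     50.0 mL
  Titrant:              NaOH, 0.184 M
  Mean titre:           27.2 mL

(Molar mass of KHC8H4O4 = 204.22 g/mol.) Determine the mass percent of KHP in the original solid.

60.7 %

KHC8H4O4 + NaOH → KNaC8H4O4 + H2O
n(NaOH) per titration = 0.0272 × 0.184 = 5.00 × 10^-3 mol
n(KHC8H4O4) in each aliquot = 5.00 × 10^-3 mol (1:1 ratio)
n(KHC8H4O4) in the whole flask = 5.00 × 10^-3 × 200.0/50.0 = 0.0200 mol
mass of KHC8H4O4 = 0.0200 × 204.22 = 4.09 g
% KHC8H4O4 = 4.09 / 6.74 × 100 = 60.7 %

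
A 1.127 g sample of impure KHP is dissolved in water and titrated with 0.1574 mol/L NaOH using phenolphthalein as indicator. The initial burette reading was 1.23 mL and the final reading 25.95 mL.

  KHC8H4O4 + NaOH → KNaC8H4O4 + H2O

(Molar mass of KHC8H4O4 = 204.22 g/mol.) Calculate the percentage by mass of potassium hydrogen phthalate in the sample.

70.51 %

n(NaOH) = 0.02472 L × 0.1574 mol/L = 3.891 × 10^-3 mol
n(KHC8H4O4) = 3.891 × 10^-3 mol (1:1 ratio)
mass of KHC8H4O4 = 3.891 × 10^-3 × 204.22 g/mol = 0.7946 g
% KHC8H4O4 = 0.7946 / 1.127 × 100 = 70.51 %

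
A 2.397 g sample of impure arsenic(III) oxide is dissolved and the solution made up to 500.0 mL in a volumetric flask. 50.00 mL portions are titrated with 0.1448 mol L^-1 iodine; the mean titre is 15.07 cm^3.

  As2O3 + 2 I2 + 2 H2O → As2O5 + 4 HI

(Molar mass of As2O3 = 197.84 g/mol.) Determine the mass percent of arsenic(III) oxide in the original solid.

90.05 %

n(I2) per titration = 0.01507 × 0.1448 = 2.182 × 10^-3 mol
From the 1:2 ratio, n(As2O3) in each aliquot = 1/2 × 2.182 × 10^-3 = 1.091 × 10^-3 mol
n(As2O3) in the whole flask = 1.091 × 10^-3 × 500.0/50.00 = 0.01091 mol
mass of As2O3 = 0.01091 × 197.84 = 2.159 g
% As2O3 = 2.159 / 2.397 × 100 = 90.05 %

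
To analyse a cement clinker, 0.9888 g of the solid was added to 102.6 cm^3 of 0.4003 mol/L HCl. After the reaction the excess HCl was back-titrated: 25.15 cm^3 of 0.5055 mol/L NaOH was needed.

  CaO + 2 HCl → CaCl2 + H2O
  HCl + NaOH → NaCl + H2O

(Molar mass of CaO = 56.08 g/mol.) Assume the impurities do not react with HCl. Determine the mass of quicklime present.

0.7951 g

n(HCl) added = 0.1026 × 0.4003 = 0.04107 mol
n(NaOH) used in back-titration = 0.02515 × 0.5055 = 0.01271 mol
n(HCl) left over = 0.01271 mol (1:1 ratio)
n(HCl) consumed by analyte = 0.04107 − 0.01271 = 0.02836 mol
From the 1:2 ratio, n(CaO) = 1/2 × 0.02836 = 0.01418 mol
mass of CaO = 0.01418 × 56.08 = 0.7951 g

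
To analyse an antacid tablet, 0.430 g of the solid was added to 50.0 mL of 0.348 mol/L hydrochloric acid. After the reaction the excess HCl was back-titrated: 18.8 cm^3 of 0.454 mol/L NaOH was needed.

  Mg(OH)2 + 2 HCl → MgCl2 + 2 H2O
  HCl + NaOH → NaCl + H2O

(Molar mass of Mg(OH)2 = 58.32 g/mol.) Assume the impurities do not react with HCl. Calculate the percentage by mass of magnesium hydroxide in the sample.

60.1 %

n(HCl) added = 0.0500 × 0.348 = 0.0174 mol
n(NaOH) used in back-titration = 0.0188 × 0.454 = 8.54 × 10^-3 mol
n(HCl) left over = 8.54 × 10^-3 mol (1:1 ratio)
n(HCl) consumed by analyte = 0.0174 − 8.54 × 10^-3 = 8.86 × 10^-3 mol
From the 1:2 ratio, n(Mg(OH)2) = 1/2 × 8.86 × 10^-3 = 4.43 × 10^-3 mol
mass of Mg(OH)2 = 4.43 × 10^-3 × 58.32 = 0.258 g
% Mg(OH)2 = 0.258 / 0.430 × 100 = 60.1 %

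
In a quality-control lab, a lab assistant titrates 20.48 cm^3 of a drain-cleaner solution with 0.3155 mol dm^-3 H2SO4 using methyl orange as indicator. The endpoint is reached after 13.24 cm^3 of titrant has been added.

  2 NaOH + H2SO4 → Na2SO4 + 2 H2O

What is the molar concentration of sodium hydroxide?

n(H2SO4) = 0.01324 L × 0.3155 mol/L = 4.177 × 10^-3 mol
From the 2:1 mole ratio, n(NaOH) = 2/1 × 4.177 × 10^-3 = 8.354 × 10^-3 mol
[NaOH] = 8.354 × 10^-3 mol / 0.02048 L = 0.4079 mol/L

0.4079 mol/L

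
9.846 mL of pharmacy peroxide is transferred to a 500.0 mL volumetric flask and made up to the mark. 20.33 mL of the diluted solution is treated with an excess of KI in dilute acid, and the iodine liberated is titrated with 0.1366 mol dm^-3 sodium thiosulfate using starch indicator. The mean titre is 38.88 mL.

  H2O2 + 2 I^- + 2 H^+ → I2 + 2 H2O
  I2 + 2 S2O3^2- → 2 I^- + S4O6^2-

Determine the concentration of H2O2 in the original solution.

n(S2O3^2-) = 0.03888 × 0.1366 = 5.311 × 10^-3 mol
n(I2) = n(S2O3^2-)/2 = 2.656 × 10^-3 mol
n(H2O2) in the aliquot = 2.656 × 10^-3 mol (1:1 ratio)
[H2O2]_dilute = 2.656 × 10^-3 / 0.02033 = 0.1306 mol/L
[H2O2]_original = 0.1306 × 500.0/9.846 = 6.633 mol/L

6.633 mol/L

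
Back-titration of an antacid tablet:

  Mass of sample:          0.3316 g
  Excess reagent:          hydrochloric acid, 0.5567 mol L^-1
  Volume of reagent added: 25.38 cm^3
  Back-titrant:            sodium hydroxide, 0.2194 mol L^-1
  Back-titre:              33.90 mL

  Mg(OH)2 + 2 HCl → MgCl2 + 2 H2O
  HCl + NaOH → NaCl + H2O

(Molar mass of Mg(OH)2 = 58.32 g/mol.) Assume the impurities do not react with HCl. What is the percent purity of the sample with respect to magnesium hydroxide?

58.84 %

n(HCl) added = 0.02538 × 0.5567 = 0.01413 mol
n(NaOH) used in back-titration = 0.03390 × 0.2194 = 7.438 × 10^-3 mol
n(HCl) left over = 7.438 × 10^-3 mol (1:1 ratio)
n(HCl) consumed by analyte = 0.01413 − 7.438 × 10^-3 = 6.691 × 10^-3 mol
From the 1:2 ratio, n(Mg(OH)2) = 1/2 × 6.691 × 10^-3 = 3.346 × 10^-3 mol
mass of Mg(OH)2 = 3.346 × 10^-3 × 58.32 = 0.1951 g
% Mg(OH)2 = 0.1951 / 0.3316 × 100 = 58.84 %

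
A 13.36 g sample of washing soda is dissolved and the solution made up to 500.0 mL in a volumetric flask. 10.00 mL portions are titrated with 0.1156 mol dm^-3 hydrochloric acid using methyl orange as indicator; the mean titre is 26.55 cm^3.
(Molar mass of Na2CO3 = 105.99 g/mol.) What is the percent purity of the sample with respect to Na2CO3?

60.87 %

Na2CO3 + 2 HCl → 2 NaCl + H2O + CO2
n(HCl) per titration = 0.02655 × 0.1156 = 3.069 × 10^-3 mol
From the 1:2 ratio, n(Na2CO3) in each aliquot = 1/2 × 3.069 × 10^-3 = 1.535 × 10^-3 mol
n(Na2CO3) in the whole flask = 1.535 × 10^-3 × 500.0/10.00 = 0.07673 mol
mass of Na2CO3 = 0.07673 × 105.99 = 8.133 g
% Na2CO3 = 8.133 / 13.36 × 100 = 60.87 %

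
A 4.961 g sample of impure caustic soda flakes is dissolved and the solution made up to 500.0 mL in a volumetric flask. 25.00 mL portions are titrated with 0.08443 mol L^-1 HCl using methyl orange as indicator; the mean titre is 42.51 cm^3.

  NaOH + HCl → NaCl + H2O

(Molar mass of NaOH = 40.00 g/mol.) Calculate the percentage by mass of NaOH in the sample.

n(HCl) per titration = 0.04251 × 0.08443 = 3.589 × 10^-3 mol
n(NaOH) in each aliquot = 3.589 × 10^-3 mol (1:1 ratio)
n(NaOH) in the whole flask = 3.589 × 10^-3 × 500.0/25.00 = 0.07178 mol
mass of NaOH = 0.07178 × 40.00 = 2.871 g
% NaOH = 2.871 / 4.961 × 100 = 57.88 %

57.88 %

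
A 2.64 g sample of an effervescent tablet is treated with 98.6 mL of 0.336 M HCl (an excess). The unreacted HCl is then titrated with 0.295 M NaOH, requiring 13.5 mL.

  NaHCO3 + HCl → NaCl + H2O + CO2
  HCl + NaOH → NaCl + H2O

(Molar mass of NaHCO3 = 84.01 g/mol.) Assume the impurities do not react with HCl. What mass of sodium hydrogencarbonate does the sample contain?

n(HCl) added = 0.0986 × 0.336 = 0.0331 mol
n(NaOH) used in back-titration = 0.0135 × 0.295 = 3.98 × 10^-3 mol
n(HCl) left over = 3.98 × 10^-3 mol (1:1 ratio)
n(HCl) consumed by analyte = 0.0331 − 3.98 × 10^-3 = 0.0291 mol
n(NaHCO3) = 0.0291 mol (1:1 ratio)
mass of NaHCO3 = 0.0291 × 84.01 = 2.45 g

2.45 g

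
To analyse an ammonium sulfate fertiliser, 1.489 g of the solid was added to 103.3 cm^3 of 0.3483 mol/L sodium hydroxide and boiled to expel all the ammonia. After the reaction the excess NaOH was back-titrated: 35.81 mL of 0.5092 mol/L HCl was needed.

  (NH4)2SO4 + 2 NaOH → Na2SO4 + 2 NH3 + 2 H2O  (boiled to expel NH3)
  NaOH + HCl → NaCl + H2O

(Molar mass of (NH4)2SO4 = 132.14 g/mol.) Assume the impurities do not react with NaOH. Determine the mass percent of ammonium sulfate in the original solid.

n(NaOH) added = 0.1033 × 0.3483 = 0.03598 mol
n(HCl) used in back-titration = 0.03581 × 0.5092 = 0.01823 mol
n(NaOH) left over = 0.01823 mol (1:1 ratio)
n(NaOH) consumed by analyte = 0.03598 − 0.01823 = 0.01774 mol
From the 1:2 ratio, n((NH4)2SO4) = 1/2 × 0.01774 = 8.872 × 10^-3 mol
mass of (NH4)2SO4 = 8.872 × 10^-3 × 132.14 = 1.172 g
% (NH4)2SO4 = 1.172 / 1.489 × 100 = 78.74 %

78.74 %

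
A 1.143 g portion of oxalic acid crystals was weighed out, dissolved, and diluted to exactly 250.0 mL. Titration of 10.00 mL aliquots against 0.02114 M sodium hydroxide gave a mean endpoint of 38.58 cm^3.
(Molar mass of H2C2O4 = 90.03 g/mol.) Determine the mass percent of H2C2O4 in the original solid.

80.30 %

H2C2O4 + 2 NaOH → Na2C2O4 + 2 H2O
n(NaOH) per titration = 0.03858 × 0.02114 = 8.156 × 10^-4 mol
From the 1:2 ratio, n(H2C2O4) in each aliquot = 1/2 × 8.156 × 10^-4 = 4.078 × 10^-4 mol
n(H2C2O4) in the whole flask = 4.078 × 10^-4 × 250.0/10.00 = 0.01019 mol
mass of H2C2O4 = 0.01019 × 90.03 = 0.9178 g
% H2C2O4 = 0.9178 / 1.143 × 100 = 80.30 %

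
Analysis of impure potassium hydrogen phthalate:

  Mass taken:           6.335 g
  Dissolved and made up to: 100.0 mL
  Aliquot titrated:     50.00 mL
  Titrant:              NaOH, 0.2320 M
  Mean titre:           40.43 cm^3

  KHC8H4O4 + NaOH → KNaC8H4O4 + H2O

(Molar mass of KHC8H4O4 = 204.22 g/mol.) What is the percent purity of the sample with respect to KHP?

n(NaOH) per titration = 0.04043 × 0.2320 = 9.380 × 10^-3 mol
n(KHC8H4O4) in each aliquot = 9.380 × 10^-3 mol (1:1 ratio)
n(KHC8H4O4) in the whole flask = 9.380 × 10^-3 × 100.0/50.00 = 0.01876 mol
mass of KHC8H4O4 = 0.01876 × 204.22 = 3.831 g
% KHC8H4O4 = 3.831 / 6.335 × 100 = 60.47 %

60.47 %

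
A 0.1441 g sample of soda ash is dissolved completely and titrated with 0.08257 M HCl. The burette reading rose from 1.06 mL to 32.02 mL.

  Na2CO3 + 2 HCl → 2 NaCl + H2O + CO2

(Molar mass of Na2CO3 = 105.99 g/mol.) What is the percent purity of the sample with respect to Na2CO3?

n(HCl) = 0.03096 L × 0.08257 mol/L = 2.556 × 10^-3 mol
From the 1:2 ratio, n(Na2CO3) = 1/2 × 2.556 × 10^-3 = 1.278 × 10^-3 mol
mass of Na2CO3 = 1.278 × 10^-3 × 105.99 g/mol = 0.1355 g
% Na2CO3 = 0.1355 / 0.1441 × 100 = 94.01 %

94.01 %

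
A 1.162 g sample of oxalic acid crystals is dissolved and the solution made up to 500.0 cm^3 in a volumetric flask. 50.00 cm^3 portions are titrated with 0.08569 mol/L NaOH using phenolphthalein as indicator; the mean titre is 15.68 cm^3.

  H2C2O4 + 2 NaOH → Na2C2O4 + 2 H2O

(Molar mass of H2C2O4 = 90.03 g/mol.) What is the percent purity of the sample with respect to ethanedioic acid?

52.05 %

n(NaOH) per titration = 0.01568 × 0.08569 = 1.344 × 10^-3 mol
From the 1:2 ratio, n(H2C2O4) in each aliquot = 1/2 × 1.344 × 10^-3 = 6.718 × 10^-4 mol
n(H2C2O4) in the whole flask = 6.718 × 10^-4 × 500.0/50.00 = 6.718 × 10^-3 mol
mass of H2C2O4 = 6.718 × 10^-3 × 90.03 = 0.6048 g
% H2C2O4 = 0.6048 / 1.162 × 100 = 52.05 %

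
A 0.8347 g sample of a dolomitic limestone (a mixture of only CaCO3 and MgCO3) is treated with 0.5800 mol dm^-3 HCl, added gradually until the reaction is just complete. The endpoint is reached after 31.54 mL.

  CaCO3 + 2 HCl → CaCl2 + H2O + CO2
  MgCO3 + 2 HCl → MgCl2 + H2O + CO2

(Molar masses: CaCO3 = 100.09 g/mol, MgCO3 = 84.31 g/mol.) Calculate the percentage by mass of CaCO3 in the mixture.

48.29 %

n(HCl) = 0.03154 × 0.5800 = 0.01829 mol
Let x = n(CaCO3), y = n(MgCO3).
Titrant: 2x + 2y = 0.01829;  mass: 100.09x + 84.31y = 0.8347
Solving, x = 4.027 × 10^-3 mol, y = 5.119 × 10^-3 mol
mass of CaCO3 = 4.027 × 10^-3 × 100.09 = 0.4031 g
% CaCO3 = 0.4031 / 0.8347 × 100 = 48.29 %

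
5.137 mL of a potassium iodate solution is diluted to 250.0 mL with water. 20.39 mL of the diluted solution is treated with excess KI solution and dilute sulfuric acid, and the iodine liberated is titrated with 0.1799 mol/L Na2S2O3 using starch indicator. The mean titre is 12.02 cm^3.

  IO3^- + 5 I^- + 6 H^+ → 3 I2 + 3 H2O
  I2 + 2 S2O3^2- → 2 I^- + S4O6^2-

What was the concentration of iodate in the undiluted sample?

n(S2O3^2-) = 0.01202 × 0.1799 = 2.162 × 10^-3 mol
n(I2) = n(S2O3^2-)/2 = 1.081 × 10^-3 mol
From the 1:3 ratio, n(IO3^-) in the aliquot = 1/3 × 1.081 × 10^-3 = 3.604 × 10^-4 mol
[IO3^-]_dilute = 3.604 × 10^-4 / 0.02039 = 0.01768 mol/L
[IO3^-]_original = 0.01768 × 250.0/5.137 = 0.8602 mol/L

0.8602 mol/L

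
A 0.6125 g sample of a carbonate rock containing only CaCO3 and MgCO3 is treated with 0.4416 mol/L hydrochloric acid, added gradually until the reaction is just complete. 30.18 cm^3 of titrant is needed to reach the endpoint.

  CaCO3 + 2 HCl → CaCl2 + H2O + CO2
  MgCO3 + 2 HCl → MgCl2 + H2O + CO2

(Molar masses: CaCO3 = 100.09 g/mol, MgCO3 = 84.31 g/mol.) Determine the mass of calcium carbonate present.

n(HCl) = 0.03018 × 0.4416 = 0.01333 mol
Let x = n(CaCO3), y = n(MgCO3).
Titrant: 2x + 2y = 0.01333;  mass: 100.09x + 84.31y = 0.6125
Solving, x = 3.212 × 10^-3 mol, y = 3.452 × 10^-3 mol
mass of CaCO3 = 3.212 × 10^-3 × 100.09 = 0.3215 g

0.3215 g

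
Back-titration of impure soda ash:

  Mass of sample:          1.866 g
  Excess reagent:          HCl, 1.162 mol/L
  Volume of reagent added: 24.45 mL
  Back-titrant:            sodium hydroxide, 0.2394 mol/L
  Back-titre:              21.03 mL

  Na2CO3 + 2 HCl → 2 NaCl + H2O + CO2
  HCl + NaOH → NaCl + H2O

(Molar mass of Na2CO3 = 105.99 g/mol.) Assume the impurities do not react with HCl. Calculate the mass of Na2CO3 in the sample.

1.239 g

n(HCl) added = 0.02445 × 1.162 = 0.02841 mol
n(NaOH) used in back-titration = 0.02103 × 0.2394 = 5.035 × 10^-3 mol
n(HCl) left over = 5.035 × 10^-3 mol (1:1 ratio)
n(HCl) consumed by analyte = 0.02841 − 5.035 × 10^-3 = 0.02338 mol
From the 1:2 ratio, n(Na2CO3) = 1/2 × 0.02338 = 0.01169 mol
mass of Na2CO3 = 0.01169 × 105.99 = 1.239 g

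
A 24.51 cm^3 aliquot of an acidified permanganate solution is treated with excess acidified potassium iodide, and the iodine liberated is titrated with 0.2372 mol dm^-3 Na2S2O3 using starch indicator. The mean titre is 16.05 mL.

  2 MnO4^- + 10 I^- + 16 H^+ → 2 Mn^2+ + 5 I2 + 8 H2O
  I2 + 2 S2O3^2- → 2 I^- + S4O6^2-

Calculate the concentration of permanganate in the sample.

n(S2O3^2-) = 0.01605 × 0.2372 = 3.807 × 10^-3 mol
n(I2) = n(S2O3^2-)/2 = 1.904 × 10^-3 mol
From the 2:5 ratio, n(MnO4^-) in the aliquot = 2/5 × 1.904 × 10^-3 = 7.614 × 10^-4 mol
[MnO4^-] = 7.614 × 10^-4 / 0.02451 = 0.03107 mol/L

0.03107 mol/L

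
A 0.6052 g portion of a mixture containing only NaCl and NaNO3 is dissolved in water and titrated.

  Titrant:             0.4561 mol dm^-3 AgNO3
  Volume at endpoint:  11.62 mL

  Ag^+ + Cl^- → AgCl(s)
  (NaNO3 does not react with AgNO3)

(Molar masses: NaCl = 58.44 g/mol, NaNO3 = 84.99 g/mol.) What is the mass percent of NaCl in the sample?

n(AgNO3) = 0.01162 × 0.4561 = 5.300 × 10^-3 mol
Let x = n(NaCl), y = n(NaNO3).
Titrant: 1x = 5.300 × 10^-3;  mass: 58.44x + 84.99y = 0.6052
Solving, x = 5.300 × 10^-3 mol, y = 3.477 × 10^-3 mol
mass of NaCl = 5.300 × 10^-3 × 58.44 = 0.3097 g
% NaCl = 0.3097 / 0.6052 × 100 = 51.18 %

51.18 %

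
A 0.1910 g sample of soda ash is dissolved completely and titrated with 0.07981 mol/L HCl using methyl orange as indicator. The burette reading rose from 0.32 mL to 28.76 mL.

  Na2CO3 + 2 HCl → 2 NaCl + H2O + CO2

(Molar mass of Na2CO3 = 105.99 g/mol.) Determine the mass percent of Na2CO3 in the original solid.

62.98 %

n(HCl) = 0.02844 L × 0.07981 mol/L = 2.270 × 10^-3 mol
From the 1:2 ratio, n(Na2CO3) = 1/2 × 2.270 × 10^-3 = 1.135 × 10^-3 mol
mass of Na2CO3 = 1.135 × 10^-3 × 105.99 g/mol = 0.1203 g
% Na2CO3 = 0.1203 / 0.1910 × 100 = 62.98 %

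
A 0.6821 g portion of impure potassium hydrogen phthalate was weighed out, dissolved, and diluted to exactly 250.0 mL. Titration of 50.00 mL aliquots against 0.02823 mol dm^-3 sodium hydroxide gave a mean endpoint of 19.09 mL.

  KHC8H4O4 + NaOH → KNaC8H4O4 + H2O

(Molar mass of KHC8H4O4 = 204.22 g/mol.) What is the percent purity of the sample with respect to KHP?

80.67 %

n(NaOH) per titration = 0.01909 × 0.02823 = 5.389 × 10^-4 mol
n(KHC8H4O4) in each aliquot = 5.389 × 10^-4 mol (1:1 ratio)
n(KHC8H4O4) in the whole flask = 5.389 × 10^-4 × 250.0/50.00 = 2.695 × 10^-3 mol
mass of KHC8H4O4 = 2.695 × 10^-3 × 204.22 = 0.5503 g
% KHC8H4O4 = 0.5503 / 0.6821 × 100 = 80.67 %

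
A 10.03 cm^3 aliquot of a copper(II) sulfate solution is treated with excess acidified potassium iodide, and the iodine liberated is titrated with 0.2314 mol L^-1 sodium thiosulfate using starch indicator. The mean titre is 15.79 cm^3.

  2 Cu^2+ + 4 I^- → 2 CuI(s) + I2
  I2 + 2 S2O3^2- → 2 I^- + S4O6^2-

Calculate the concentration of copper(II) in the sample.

n(S2O3^2-) = 0.01579 × 0.2314 = 3.654 × 10^-3 mol
n(I2) = n(S2O3^2-)/2 = 1.827 × 10^-3 mol
From the 2:1 ratio, n(Cu2+) in the aliquot = 2/1 × 1.827 × 10^-3 = 3.654 × 10^-3 mol
[Cu2+] = 3.654 × 10^-3 / 0.01003 = 0.3643 mol/L

0.3643 mol/L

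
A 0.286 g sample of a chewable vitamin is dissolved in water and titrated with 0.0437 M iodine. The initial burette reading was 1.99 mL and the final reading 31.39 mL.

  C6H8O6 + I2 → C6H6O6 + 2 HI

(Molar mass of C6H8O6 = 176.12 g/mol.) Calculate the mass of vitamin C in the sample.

0.226 g

n(I2) = 0.0294 L × 0.0437 mol/L = 1.28 × 10^-3 mol
n(C6H8O6) = 1.28 × 10^-3 mol (1:1 ratio)
mass of C6H8O6 = 1.28 × 10^-3 × 176.12 g/mol = 0.226 g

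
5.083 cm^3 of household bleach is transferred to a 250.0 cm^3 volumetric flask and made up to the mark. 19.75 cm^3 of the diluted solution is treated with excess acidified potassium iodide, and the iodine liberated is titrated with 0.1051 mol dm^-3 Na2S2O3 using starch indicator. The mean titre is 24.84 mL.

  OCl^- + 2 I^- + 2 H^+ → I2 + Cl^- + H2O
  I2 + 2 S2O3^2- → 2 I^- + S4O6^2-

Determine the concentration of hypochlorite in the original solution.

3.251 mol/L

n(S2O3^2-) = 0.02484 × 0.1051 = 2.611 × 10^-3 mol
n(I2) = n(S2O3^2-)/2 = 1.305 × 10^-3 mol
n(OCl^-) in the aliquot = 1.305 × 10^-3 mol (1:1 ratio)
[OCl^-]_dilute = 1.305 × 10^-3 / 0.01975 = 0.06609 mol/L
[OCl^-]_original = 0.06609 × 250.0/5.083 = 3.251 mol/L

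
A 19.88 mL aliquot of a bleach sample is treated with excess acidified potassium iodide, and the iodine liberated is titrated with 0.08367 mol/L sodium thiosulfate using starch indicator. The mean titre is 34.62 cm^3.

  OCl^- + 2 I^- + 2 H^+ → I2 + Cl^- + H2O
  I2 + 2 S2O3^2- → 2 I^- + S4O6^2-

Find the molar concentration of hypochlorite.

0.07285 mol/L

n(S2O3^2-) = 0.03462 × 0.08367 = 2.897 × 10^-3 mol
n(I2) = n(S2O3^2-)/2 = 1.448 × 10^-3 mol
n(OCl^-) in the aliquot = 1.448 × 10^-3 mol (1:1 ratio)
[OCl^-] = 1.448 × 10^-3 / 0.01988 = 0.07285 mol/L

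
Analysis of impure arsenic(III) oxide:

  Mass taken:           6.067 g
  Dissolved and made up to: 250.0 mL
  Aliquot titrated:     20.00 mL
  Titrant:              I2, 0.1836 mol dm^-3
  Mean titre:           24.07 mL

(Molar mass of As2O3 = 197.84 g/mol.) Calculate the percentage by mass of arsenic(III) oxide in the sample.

90.07 %

As2O3 + 2 I2 + 2 H2O → As2O5 + 4 HI
n(I2) per titration = 0.02407 × 0.1836 = 4.419 × 10^-3 mol
From the 1:2 ratio, n(As2O3) in each aliquot = 1/2 × 4.419 × 10^-3 = 2.210 × 10^-3 mol
n(As2O3) in the whole flask = 2.210 × 10^-3 × 250.0/20.00 = 0.02762 mol
mass of As2O3 = 0.02762 × 197.84 = 5.464 g
% As2O3 = 5.464 / 6.067 × 100 = 90.07 %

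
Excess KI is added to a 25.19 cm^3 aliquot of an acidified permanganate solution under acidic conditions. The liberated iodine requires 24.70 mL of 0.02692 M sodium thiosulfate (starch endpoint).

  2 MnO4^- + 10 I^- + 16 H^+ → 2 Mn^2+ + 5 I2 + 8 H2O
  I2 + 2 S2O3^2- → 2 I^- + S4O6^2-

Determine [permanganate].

0.005279 M

n(S2O3^2-) = 0.02470 × 0.02692 = 6.649 × 10^-4 mol
n(I2) = n(S2O3^2-)/2 = 3.325 × 10^-4 mol
From the 2:5 ratio, n(MnO4^-) in the aliquot = 2/5 × 3.325 × 10^-4 = 1.330 × 10^-4 mol
[MnO4^-] = 1.330 × 10^-4 / 0.02519 = 0.005279 mol/L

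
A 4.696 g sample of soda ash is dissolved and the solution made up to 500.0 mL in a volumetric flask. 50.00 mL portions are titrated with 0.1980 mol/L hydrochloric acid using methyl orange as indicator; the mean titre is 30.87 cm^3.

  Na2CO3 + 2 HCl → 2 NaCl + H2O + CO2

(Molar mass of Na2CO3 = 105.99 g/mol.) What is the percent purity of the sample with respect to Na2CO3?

n(HCl) per titration = 0.03087 × 0.1980 = 6.112 × 10^-3 mol
From the 1:2 ratio, n(Na2CO3) in each aliquot = 1/2 × 6.112 × 10^-3 = 3.056 × 10^-3 mol
n(Na2CO3) in the whole flask = 3.056 × 10^-3 × 500.0/50.00 = 0.03056 mol
mass of Na2CO3 = 0.03056 × 105.99 = 3.239 g
% Na2CO3 = 3.239 / 4.696 × 100 = 68.98 %

68.98 %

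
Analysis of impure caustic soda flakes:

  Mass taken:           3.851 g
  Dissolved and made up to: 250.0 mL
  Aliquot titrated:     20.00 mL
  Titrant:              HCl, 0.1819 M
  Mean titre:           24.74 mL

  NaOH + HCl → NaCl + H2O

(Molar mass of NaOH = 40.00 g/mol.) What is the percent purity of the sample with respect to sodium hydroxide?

58.43 %

n(HCl) per titration = 0.02474 × 0.1819 = 4.500 × 10^-3 mol
n(NaOH) in each aliquot = 4.500 × 10^-3 mol (1:1 ratio)
n(NaOH) in the whole flask = 4.500 × 10^-3 × 250.0/20.00 = 0.05625 mol
mass of NaOH = 0.05625 × 40.00 = 2.250 g
% NaOH = 2.250 / 3.851 × 100 = 58.43 %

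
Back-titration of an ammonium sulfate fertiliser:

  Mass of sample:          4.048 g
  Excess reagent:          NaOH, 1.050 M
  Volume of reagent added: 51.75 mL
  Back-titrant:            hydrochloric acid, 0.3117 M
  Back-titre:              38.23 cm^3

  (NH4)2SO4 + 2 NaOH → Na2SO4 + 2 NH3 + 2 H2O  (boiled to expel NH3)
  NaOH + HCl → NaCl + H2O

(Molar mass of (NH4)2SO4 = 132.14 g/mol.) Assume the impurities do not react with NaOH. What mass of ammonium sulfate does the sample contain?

2.803 g

n(NaOH) added = 0.05175 × 1.050 = 0.05434 mol
n(HCl) used in back-titration = 0.03823 × 0.3117 = 0.01192 mol
n(NaOH) left over = 0.01192 mol (1:1 ratio)
n(NaOH) consumed by analyte = 0.05434 − 0.01192 = 0.04242 mol
From the 1:2 ratio, n((NH4)2SO4) = 1/2 × 0.04242 = 0.02121 mol
mass of (NH4)2SO4 = 0.02121 × 132.14 = 2.803 g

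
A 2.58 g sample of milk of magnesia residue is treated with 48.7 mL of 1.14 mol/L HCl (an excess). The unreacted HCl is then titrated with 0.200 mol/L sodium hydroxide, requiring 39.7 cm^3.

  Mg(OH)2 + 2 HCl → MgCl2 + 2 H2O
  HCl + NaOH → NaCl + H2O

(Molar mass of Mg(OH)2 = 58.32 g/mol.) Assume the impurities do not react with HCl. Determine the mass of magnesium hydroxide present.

1.39 g

n(HCl) added = 0.0487 × 1.14 = 0.0555 mol
n(NaOH) used in back-titration = 0.0397 × 0.200 = 7.94 × 10^-3 mol
n(HCl) left over = 7.94 × 10^-3 mol (1:1 ratio)
n(HCl) consumed by analyte = 0.0555 − 7.94 × 10^-3 = 0.0476 mol
From the 1:2 ratio, n(Mg(OH)2) = 1/2 × 0.0476 = 0.0238 mol
mass of Mg(OH)2 = 0.0238 × 58.32 = 1.39 g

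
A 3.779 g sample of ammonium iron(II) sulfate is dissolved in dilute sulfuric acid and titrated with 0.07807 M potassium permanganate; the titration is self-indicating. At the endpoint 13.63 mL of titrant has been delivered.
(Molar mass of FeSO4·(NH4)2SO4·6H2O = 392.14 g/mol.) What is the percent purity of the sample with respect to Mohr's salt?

MnO4^- + 5 Fe^2+ + 8 H^+ → Mn^2+ + 5 Fe^3+ + 4 H2O
n(KMnO4) = 0.01363 L × 0.07807 mol/L = 1.064 × 10^-3 mol
From the 5:1 ratio, n(FeSO4·(NH4)2SO4·6H2O) = 5/1 × 1.064 × 10^-3 = 5.320 × 10^-3 mol
mass of FeSO4·(NH4)2SO4·6H2O = 5.320 × 10^-3 × 392.14 g/mol = 2.086 g
% FeSO4·(NH4)2SO4·6H2O = 2.086 / 3.779 × 100 = 55.21 %

55.21 %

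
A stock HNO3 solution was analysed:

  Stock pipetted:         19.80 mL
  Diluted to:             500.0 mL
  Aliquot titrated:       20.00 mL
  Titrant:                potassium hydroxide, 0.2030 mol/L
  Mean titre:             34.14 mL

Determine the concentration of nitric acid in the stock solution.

HNO3 + KOH → KNO3 + H2O
n(KOH) = 0.03414 × 0.2030 = 6.930 × 10^-3 mol
n(HNO3) in the aliquot = 6.930 × 10^-3 mol (1:1 ratio)
[HNO3]_dilute = 6.930 × 10^-3 / 0.02000 = 0.3465 mol/L
Dilution factor = 500.0 / 19.80 = 25.25
[HNO3]_stock = 0.3465 × 25.25 = 8.751 mol/L

8.751 mol/L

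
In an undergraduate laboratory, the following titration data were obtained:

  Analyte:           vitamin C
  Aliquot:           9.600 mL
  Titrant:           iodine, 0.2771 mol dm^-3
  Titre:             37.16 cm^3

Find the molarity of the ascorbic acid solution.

1.073 mol/L

C6H8O6 + I2 → C6H6O6 + 2 HI
n(I2) = 0.03716 L × 0.2771 mol/L = 0.01030 mol
n(C6H8O6) = 0.01030 mol (1:1 mole ratio)
[C6H8O6] = 0.01030 mol / 0.009600 L = 1.073 mol/L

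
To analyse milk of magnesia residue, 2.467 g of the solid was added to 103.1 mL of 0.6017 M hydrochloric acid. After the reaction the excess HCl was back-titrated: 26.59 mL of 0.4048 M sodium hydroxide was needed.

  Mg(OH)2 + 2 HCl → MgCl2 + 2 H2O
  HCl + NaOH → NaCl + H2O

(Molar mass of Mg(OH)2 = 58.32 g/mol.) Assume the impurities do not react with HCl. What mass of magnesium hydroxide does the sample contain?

1.495 g

n(HCl) added = 0.1031 × 0.6017 = 0.06204 mol
n(NaOH) used in back-titration = 0.02659 × 0.4048 = 0.01076 mol
n(HCl) left over = 0.01076 mol (1:1 ratio)
n(HCl) consumed by analyte = 0.06204 − 0.01076 = 0.05127 mol
From the 1:2 ratio, n(Mg(OH)2) = 1/2 × 0.05127 = 0.02564 mol
mass of Mg(OH)2 = 0.02564 × 58.32 = 1.495 g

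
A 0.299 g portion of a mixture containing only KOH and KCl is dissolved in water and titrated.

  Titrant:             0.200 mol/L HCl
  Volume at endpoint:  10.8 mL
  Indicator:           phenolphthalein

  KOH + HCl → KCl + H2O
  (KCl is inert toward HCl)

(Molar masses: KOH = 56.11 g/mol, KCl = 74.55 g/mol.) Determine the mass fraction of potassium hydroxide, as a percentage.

40.5 %

n(HCl) = 0.0108 × 0.200 = 2.16 × 10^-3 mol
Let x = n(KOH), y = n(KCl).
Titrant: 1x = 2.16 × 10^-3;  mass: 56.11x + 74.55y = 0.299
Solving, x = 2.16 × 10^-3 mol, y = 2.39 × 10^-3 mol
mass of KOH = 2.16 × 10^-3 × 56.11 = 0.121 g
% KOH = 0.121 / 0.299 × 100 = 40.5 %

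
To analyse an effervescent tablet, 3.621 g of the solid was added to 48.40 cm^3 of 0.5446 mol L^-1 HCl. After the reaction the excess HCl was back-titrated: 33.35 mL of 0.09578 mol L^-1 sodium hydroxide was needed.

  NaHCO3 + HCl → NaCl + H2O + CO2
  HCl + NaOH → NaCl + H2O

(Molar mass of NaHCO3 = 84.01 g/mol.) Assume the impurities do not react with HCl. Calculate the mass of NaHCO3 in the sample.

1.946 g

n(HCl) added = 0.04840 × 0.5446 = 0.02636 mol
n(NaOH) used in back-titration = 0.03335 × 0.09578 = 3.194 × 10^-3 mol
n(HCl) left over = 3.194 × 10^-3 mol (1:1 ratio)
n(HCl) consumed by analyte = 0.02636 − 3.194 × 10^-3 = 0.02316 mol
n(NaHCO3) = 0.02316 mol (1:1 ratio)
mass of NaHCO3 = 0.02316 × 84.01 = 1.946 g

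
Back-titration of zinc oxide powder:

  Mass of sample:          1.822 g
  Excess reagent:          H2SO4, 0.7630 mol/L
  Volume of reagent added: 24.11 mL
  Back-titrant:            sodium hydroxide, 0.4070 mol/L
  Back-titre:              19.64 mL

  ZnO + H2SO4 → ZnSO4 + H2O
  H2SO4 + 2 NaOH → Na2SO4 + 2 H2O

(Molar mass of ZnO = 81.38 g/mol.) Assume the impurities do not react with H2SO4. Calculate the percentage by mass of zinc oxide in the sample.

64.31 %

n(H2SO4) added = 0.02411 × 0.7630 = 0.01840 mol
n(NaOH) used in back-titration = 0.01964 × 0.4070 = 7.993 × 10^-3 mol
From the 1:2 ratio, n(H2SO4) left over = 1/2 × 7.993 × 10^-3 = 3.997 × 10^-3 mol
n(H2SO4) consumed by analyte = 0.01840 − 3.997 × 10^-3 = 0.01440 mol
n(ZnO) = 0.01440 mol (1:1 ratio)
mass of ZnO = 0.01440 × 81.38 = 1.172 g
% ZnO = 1.172 / 1.822 × 100 = 64.31 %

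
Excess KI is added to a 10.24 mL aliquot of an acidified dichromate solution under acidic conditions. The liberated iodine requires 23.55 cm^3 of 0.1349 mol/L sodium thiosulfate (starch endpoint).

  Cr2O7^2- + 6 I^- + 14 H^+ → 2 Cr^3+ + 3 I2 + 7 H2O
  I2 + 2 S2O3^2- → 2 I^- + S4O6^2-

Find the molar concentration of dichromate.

n(S2O3^2-) = 0.02355 × 0.1349 = 3.177 × 10^-3 mol
n(I2) = n(S2O3^2-)/2 = 1.588 × 10^-3 mol
From the 1:3 ratio, n(Cr2O7^2-) in the aliquot = 1/3 × 1.588 × 10^-3 = 5.295 × 10^-4 mol
[Cr2O7^2-] = 5.295 × 10^-4 / 0.01024 = 0.05171 mol/L

0.05171 mol/L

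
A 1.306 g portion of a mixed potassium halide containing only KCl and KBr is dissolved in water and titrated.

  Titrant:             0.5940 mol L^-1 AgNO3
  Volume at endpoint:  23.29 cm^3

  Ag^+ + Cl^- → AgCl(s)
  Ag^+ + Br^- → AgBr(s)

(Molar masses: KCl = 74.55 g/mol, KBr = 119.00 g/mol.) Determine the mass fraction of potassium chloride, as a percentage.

n(AgNO3) = 0.02329 × 0.5940 = 0.01383 mol
Let x = n(KCl), y = n(KBr).
Titrant: 1x + 1y = 0.01383;  mass: 74.55x + 119.00y = 1.306
Solving, x = 7.655 × 10^-3 mol, y = 6.179 × 10^-3 mol
mass of KCl = 7.655 × 10^-3 × 74.55 = 0.5707 g
% KCl = 0.5707 / 1.306 × 100 = 43.70 %

43.70 %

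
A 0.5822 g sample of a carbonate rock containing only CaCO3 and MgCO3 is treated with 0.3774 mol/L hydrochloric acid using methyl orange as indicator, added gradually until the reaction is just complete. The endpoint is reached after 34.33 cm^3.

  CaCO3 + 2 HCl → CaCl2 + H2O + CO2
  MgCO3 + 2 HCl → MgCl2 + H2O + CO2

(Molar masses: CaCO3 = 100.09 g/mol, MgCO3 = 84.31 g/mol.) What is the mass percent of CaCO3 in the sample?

n(HCl) = 0.03433 × 0.3774 = 0.01296 mol
Let x = n(CaCO3), y = n(MgCO3).
Titrant: 2x + 2y = 0.01296;  mass: 100.09x + 84.31y = 0.5822
Solving, x = 2.284 × 10^-3 mol, y = 4.195 × 10^-3 mol
mass of CaCO3 = 2.284 × 10^-3 × 100.09 = 0.2286 g
% CaCO3 = 0.2286 / 0.5822 × 100 = 39.26 %

39.26 %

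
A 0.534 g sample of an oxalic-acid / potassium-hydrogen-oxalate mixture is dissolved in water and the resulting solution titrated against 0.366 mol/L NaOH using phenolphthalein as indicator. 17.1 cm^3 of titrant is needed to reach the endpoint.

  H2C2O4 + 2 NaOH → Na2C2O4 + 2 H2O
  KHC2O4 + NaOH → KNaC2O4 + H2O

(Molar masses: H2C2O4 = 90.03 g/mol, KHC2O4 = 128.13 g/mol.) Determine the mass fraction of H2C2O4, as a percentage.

n(NaOH) = 0.0171 × 0.366 = 6.26 × 10^-3 mol
Let x = n(H2C2O4), y = n(KHC2O4).
Titrant: 2x + 1y = 6.26 × 10^-3;  mass: 90.03x + 128.13y = 0.534
Solving, x = 1.61 × 10^-3 mol, y = 3.04 × 10^-3 mol
mass of H2C2O4 = 1.61 × 10^-3 × 90.03 = 0.145 g
% H2C2O4 = 0.145 / 0.534 × 100 = 27.2 %

27.2 %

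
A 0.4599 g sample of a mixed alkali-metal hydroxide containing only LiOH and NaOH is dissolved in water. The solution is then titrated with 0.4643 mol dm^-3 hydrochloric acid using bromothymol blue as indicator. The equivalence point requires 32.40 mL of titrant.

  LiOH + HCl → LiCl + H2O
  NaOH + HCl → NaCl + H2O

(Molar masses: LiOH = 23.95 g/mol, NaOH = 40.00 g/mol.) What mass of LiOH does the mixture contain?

n(HCl) = 0.03240 × 0.4643 = 0.01504 mol
Let x = n(LiOH), y = n(NaOH).
Titrant: 1x + 1y = 0.01504;  mass: 23.95x + 40.00y = 0.4599
Solving, x = 8.837 × 10^-3 mol, y = 6.206 × 10^-3 mol
mass of LiOH = 8.837 × 10^-3 × 23.95 = 0.2116 g

0.2116 g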